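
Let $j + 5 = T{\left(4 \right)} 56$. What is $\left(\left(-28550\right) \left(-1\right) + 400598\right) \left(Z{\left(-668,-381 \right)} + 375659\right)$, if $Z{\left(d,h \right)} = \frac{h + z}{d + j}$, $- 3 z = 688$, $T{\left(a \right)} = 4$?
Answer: $\frac{217155112362592}{1347} \approx 1.6121 \cdot 10^{11}$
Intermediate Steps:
$z = - \frac{688}{3}$ ($z = \left(- \frac{1}{3}\right) 688 = - \frac{688}{3} \approx -229.33$)
$j = 219$ ($j = -5 + 4 \cdot 56 = -5 + 224 = 219$)
$Z{\left(d,h \right)} = \frac{- \frac{688}{3} + h}{219 + d}$ ($Z{\left(d,h \right)} = \frac{h - \frac{688}{3}}{d + 219} = \frac{- \frac{688}{3} + h}{219 + d}$)
$\left(\left(-28550\right) \left(-1\right) + 400598\right) \left(Z{\left(-668,-381 \right)} + 375659\right) = \left(\left(-28550\right) \left(-1\right) + 400598\right) \left(\frac{- \frac{688}{3} - 381}{219 - 668} + 375659\right) = \left(28550 + 400598\right) \left(\frac{1}{-449} \left(- \frac{1831}{3}\right) + 375659\right) = 429148 \left(\left(- \frac{1}{449}\right) \left(- \frac{1831}{3}\right) + 375659\right) = 429148 \left(\frac{1831}{1347} + 375659\right) = 429148 \cdot \frac{506014504}{1347} = \frac{217155112362592}{1347}$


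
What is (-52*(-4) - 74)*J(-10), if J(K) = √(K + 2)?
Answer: 268*I*√2 ≈ 379.01*I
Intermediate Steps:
J(K) = √(2 + K)
(-52*(-4) - 74)*J(-10) = (-52*(-4) - 74)*√(2 - 10) = (208 - 74)*√(-8) = 134*(2*I*√2) = 268*I*√2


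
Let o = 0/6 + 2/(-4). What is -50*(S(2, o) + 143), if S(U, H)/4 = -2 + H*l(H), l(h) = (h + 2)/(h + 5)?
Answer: -20150/3 ≈ -6716.7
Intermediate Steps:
l(h) = (2 + h)/(5 + h)
o = -½ (o = 0*(⅙) + 2*(-¼) = 0 - ½ = -½ ≈ -0.50000)
S(U, H) = -8 + 4*H*(2 + H)/(5 + H) (S(U, H) = 4*(-2 + H*((2 + H)/(5 + H))) = 4*(-2 + H*(2 + H)/(5 + H)) = -8 + 4*H*(2 + H)/(5 + H))
-50*(S(2, o) + 143) = -50*(4*(-10 + (-½)²)/(5 - ½) + 143) = -50*(4*(-10 + ¼)/(9/2) + 143) = -50*(4*(2/9)*(-39/4) + 143) = -50*(-26/3 + 143) = -50*403/3 = -20150/3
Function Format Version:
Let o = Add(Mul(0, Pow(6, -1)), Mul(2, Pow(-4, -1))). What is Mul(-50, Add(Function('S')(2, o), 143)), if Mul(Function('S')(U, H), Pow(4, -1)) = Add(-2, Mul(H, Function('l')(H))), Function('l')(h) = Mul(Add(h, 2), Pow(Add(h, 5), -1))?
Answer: Rational(-20150, 3) ≈ -6716.7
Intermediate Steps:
Function('l')(h) = Mul(Pow(Add(5, h), -1), Add(2, h)) (Function('l')(h) = Mul(Add(2, h), Pow(Add(5, h), -1)) = Mul(Pow(Add(5, h), -1), Add(2, h)))
o = Rational(-1, 2) (o = Add(Mul(0, Rational(1, 6)), Mul(2, Rational(-1, 4))) = Add(0, Rational(-1, 2)) = Rational(-1, 2) ≈ -0.50000)
Function('S')(U, H) = Add(-8, Mul(4, H, Pow(Add(5, H), -1), Add(2, H))) (Function('S')(U, H) = Mul(4, Add(-2, Mul(H, Mul(Pow(Add(5, H), -1), Add(2, H))))) = Mul(4, Add(-2, Mul(H, Pow(Add(5, H), -1), Add(2, H)))) = Add(-8, Mul(4, H, Pow(Add(5, H), -1), Add(2, H))))
Mul(-50, Add(Function('S')(2, o), 143)) = Mul(-50, Add(Mul(4, Pow(Add(5, Rational(-1, 2)), -1), Add(-10, Pow(Rational(-1, 2), 2))), 143)) = Mul(-50, Add(Mul(4, Pow(Rational(9, 2), -1), Add(-10, Rational(1, 4))), 143)) = Mul(-50, Add(Mul(4, Rational(2, 9), Rational(-39, 4)), 143)) = Mul(-50, Add(Rational(-26, 3), 143)) = Mul(-50, Rational(403, 3)) = Rational(-20150, 3)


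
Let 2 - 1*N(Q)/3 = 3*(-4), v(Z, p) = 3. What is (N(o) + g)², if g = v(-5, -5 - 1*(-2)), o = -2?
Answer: 2025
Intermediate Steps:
g = 3
N(Q) = 42 (N(Q) = 6 - 9*(-4) = 6 - 3*(-12) = 6 + 36 = 42)
(N(o) + g)² = (42 + 3)² = 45² = 2025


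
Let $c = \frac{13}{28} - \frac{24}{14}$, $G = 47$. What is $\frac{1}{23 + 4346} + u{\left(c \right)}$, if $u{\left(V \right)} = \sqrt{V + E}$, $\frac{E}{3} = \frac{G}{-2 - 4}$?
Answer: $\frac{1}{4369} + \frac{3 i \sqrt{11}}{2} \approx 0.00022889 + 4.9749 i$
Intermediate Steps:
$c = - \frac{5}{4}$ ($c = 13 \cdot \frac{1}{28} - \frac{12}{7} = \frac{13}{28} - \frac{12}{7} = - \frac{5}{4} \approx -1.25$)
$E = - \frac{47}{2}$ ($E = 3 \frac{47}{-2 - 4} = 3 \frac{47}{-6} = 3 \cdot 47 \left(- \frac{1}{6}\right) = 3 \left(- \frac{47}{6}\right) = - \frac{47}{2} \approx -23.5$)
$u{\left(V \right)} = \sqrt{- \frac{47}{2} + V}$ ($u{\left(V \right)} = \sqrt{V - \frac{47}{2}} = \sqrt{- \frac{47}{2} + V}$)
$\frac{1}{23 + 4346} + u{\left(c \right)} = \frac{1}{23 + 4346} + \frac{\sqrt{-94 + 4 \left(- \frac{5}{4}\right)}}{2} = \frac{1}{4369} + \frac{\sqrt{-94 - 5}}{2} = \frac{1}{4369} + \frac{\sqrt{-99}}{2} = \frac{1}{4369} + \frac{3 i \sqrt{11}}{2}$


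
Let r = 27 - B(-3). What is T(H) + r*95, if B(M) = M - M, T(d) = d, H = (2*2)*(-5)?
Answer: 2545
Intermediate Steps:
H = -20 (H = 4*(-5) = -20)
B(M) = 0
r = 27 (r = 27 - 1*0 = 27 + 0 = 27)
T(H) + r*95 = -20 + 27*95 = -20 + 2565 = 2545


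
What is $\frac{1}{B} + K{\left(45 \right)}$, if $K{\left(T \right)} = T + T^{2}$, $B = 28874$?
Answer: $\frac{59769181}{28874} \approx 2070.0$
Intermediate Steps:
$\frac{1}{B} + K{\left(45 \right)} = \frac{1}{28874} + 45 \left(1 + 45\right) = \frac{1}{28874} + 45 \cdot 46 = \frac{1}{28874} + 2070 = \frac{59769181}{28874}$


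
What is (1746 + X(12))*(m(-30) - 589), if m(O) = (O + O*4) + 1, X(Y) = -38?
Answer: -1260504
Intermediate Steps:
m(O) = 1 + 5*O (m(O) = (O + 4*O) + 1 = 5*O + 1 = 1 + 5*O)
(1746 + X(12))*(m(-30) - 589) = (1746 - 38)*((1 + 5*(-30)) - 589) = 1708*((1 - 150) - 589) = 1708*(-149 - 589) = 1708*(-738) = -1260504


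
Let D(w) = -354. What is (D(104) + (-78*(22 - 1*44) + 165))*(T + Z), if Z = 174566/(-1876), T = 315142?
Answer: 64464685593/134 ≈ 4.8108e+8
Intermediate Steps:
Z = -12469/134 (Z = 174566*(-1/1876) = -12469/134 ≈ -93.052)
(D(104) + (-78*(22 - 1*44) + 165))*(T + Z) = (-354 + (-78*(22 - 1*44) + 165))*(315142 - 12469/134) = (-354 + (-78*(22 - 44) + 165))*(42216559/134) = (-354 + (-78*(-22) + 165))*(42216559/134) = (-354 + (1716 + 165))*(42216559/134) = (-354 + 1881)*(42216559/134) = 1527*(42216559/134) = 64464685593/134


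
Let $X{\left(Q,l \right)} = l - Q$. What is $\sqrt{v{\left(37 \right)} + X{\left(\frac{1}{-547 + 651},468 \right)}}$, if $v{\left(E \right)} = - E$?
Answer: $\frac{\sqrt{1165398}}{52} \approx 20.76$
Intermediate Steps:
$\sqrt{v{\left(37 \right)} + X{\left(\frac{1}{-547 + 651},468 \right)}} = \sqrt{\left(-1\right) 37 + \left(468 - \frac{1}{-547 + 651}\right)} = \sqrt{-37 + \left(468 - \frac{1}{104}\right)} = \sqrt{-37 + \frac{48671}{104}} = \sqrt{\frac{44823}{104}} = \frac{\sqrt{1165398}}{52}$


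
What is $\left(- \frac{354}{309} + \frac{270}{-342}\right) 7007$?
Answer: $- \frac{26535509}{1957} \approx -13559.0$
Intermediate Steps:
$\left(- \frac{354}{309} + \frac{270}{-342}\right) 7007 = \left(\left(-354\right) \frac{1}{309} + 270 \left(- \frac{1}{342}\right)\right) 7007 = \left(- \frac{118}{103} - \frac{15}{19}\right) 7007 = \left(- \frac{3787}{1957}\right) 7007 = - \frac{26535509}{1957}$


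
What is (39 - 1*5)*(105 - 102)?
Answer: 102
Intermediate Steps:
(39 - 1*5)*(105 - 102) = (39 - 5)*3 = 34*3 = 102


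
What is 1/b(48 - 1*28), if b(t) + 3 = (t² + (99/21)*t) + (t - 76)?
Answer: 7/3047 ≈ 0.0022973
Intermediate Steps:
b(t) = -79 + t² + 40*t/7 (b(t) = -3 + ((t² + (99/21)*t) + (t - 76)) = -3 + ((t² + (99*(1/21))*t) + (-76 + t)) = -3 + ((t² + 33*t/7) + (-76 + t)) = -3 + (-76 + t² + 40*t/7) = -79 + t² + 40*t/7)
1/b(48 - 1*28) = 1/(-79 + (48 - 1*28)² + 40*(48 - 1*28)/7) = 1/(-79 + (48 - 28)² + 40*(48 - 28)/7) = 1/(-79 + 20² + (40/7)*20) = 1/(-79 + 400 + 800/7) = 1/(3047/7) = 7/3047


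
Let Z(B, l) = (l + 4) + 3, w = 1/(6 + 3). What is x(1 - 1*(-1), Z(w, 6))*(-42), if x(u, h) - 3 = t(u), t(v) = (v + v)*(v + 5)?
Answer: -1302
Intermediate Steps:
w = 1/9 ≈ 0.11111
t(v) = 2*v*(5 + v) (t(v) = (2*v)*(5 + v) = 2*v*(5 + v))
Z(B, l) = 7 + l (Z(B, l) = (4 + l) + 3 = 7 + l)
x(u, h) = 3 + 2*u*(5 + u)
x(1 - 1*(-1), Z(w, 6))*(-42) = (3 + 2*(1 - 1*(-1))*(5 + (1 - 1*(-1))))*(-42) = (3 + 2*(1 + 1)*(5 + (1 + 1)))*(-42) = (3 + 2*2*(5 + 2))*(-42) = (3 + 2*2*7)*(-42) = (3 + 28)*(-42) = 31*(-42) = -1302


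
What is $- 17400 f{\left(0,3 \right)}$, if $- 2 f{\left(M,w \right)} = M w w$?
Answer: $0$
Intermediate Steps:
$f{\left(M,w \right)} = - \frac{M w^{2}}{2}$ ($f{\left(M,w \right)} = - \frac{M w w}{2} = - \frac{M w^{2}}{2}$)
$- 17400 f{\left(0,3 \right)} = - 17400 \left(\left(- \frac{1}{2}\right) 0 \cdot 3^{2}\right) = - 17400 \left(\left(- \frac{1}{2}\right) 0 \cdot 9\right) = \left(-17400\right) 0 = 0$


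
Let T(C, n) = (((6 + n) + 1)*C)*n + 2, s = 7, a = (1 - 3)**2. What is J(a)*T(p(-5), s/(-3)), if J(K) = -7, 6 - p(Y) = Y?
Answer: 7420/9 ≈ 824.44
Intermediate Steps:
p(Y) = 6 - Y
a = 4 (a = (-2)**2 = 4)
T(C, n) = 2 + C*n*(7 + n) (T(C, n) = ((7 + n)*C)*n + 2 = (C*(7 + n))*n + 2 = C*n*(7 + n) + 2 = 2 + C*n*(7 + n))
J(a)*T(p(-5), s/(-3)) = -7*(2 + (6 - 1*(-5))*(7/(-3))**2 + 7*(6 - 1*(-5))*(7/(-3))) = -7*(2 + (6 + 5)*(7*(-1/3))**2 + 7*(6 + 5)*(7*(-1/3))) = -7*(2 + 11*(-7/3)**2 + 7*11*(-7/3)) = -7*(2 + 11*(49/9) - 539/3) = -7*(2 + 539/9 - 539/3) = -7*(-1060/9) = 7420/9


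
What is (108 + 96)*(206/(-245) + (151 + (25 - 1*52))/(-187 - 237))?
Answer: -3001962/12985 ≈ -231.19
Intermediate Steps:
(108 + 96)*(206/(-245) + (151 + (25 - 1*52))/(-187 - 237)) = 204*(206*(-1/245) + (151 + (25 - 52))/(-424)) = 204*(-206/245 + (151 - 27)*(-1/424)) = 204*(-206/245 + 124*(-1/424)) = 204*(-206/245 - 31/106) = 204*(-29431/25970) = -3001962/12985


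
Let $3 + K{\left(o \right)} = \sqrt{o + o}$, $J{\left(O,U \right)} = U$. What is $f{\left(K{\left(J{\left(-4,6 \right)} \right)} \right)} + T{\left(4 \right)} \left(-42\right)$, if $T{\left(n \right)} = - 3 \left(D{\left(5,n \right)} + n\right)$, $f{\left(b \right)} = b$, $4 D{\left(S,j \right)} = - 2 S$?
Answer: $186 + 2 \sqrt{3} \approx 189.46$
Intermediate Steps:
$D{\left(S,j \right)} = - \frac{S}{2}$ ($D{\left(S,j \right)} = \frac{\left(-2\right) S}{4} = - \frac{S}{2}$)
$K{\left(o \right)} = -3 + \sqrt{2} \sqrt{o}$ ($K{\left(o \right)} = -3 + \sqrt{o + o} = -3 + \sqrt{2 o} = -3 + \sqrt{2} \sqrt{o}$)
$T{\left(n \right)} = \frac{15}{2} - 3 n$ ($T{\left(n \right)} = - 3 \left(\left(- \frac{1}{2}\right) 5 + n\right) = - 3 \left(- \frac{5}{2} + n\right) = \frac{15}{2} - 3 n$)
$f{\left(K{\left(J{\left(-4,6 \right)} \right)} \right)} + T{\left(4 \right)} \left(-42\right) = \left(-3 + \sqrt{2} \sqrt{6}\right) + \left(\frac{15}{2} - 12\right) \left(-42\right) = \left(-3 + 2 \sqrt{3}\right) + \left(\frac{15}{2} - 12\right) \left(-42\right) = \left(-3 + 2 \sqrt{3}\right) - -189 = \left(-3 + 2 \sqrt{3}\right) + 189 = 186 + 2 \sqrt{3}$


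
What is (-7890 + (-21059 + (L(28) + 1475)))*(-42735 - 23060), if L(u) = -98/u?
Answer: 3615764225/2 ≈ 1.8079e+9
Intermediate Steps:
(-7890 + (-21059 + (L(28) + 1475)))*(-42735 - 23060) = (-7890 + (-21059 + (-98/28 + 1475)))*(-42735 - 23060) = (-7890 + (-21059 + (-98*1/28 + 1475)))*(-65795) = (-7890 + (-21059 + (-7/2 + 1475)))*(-65795) = (-7890 + (-21059 + 2943/2))*(-65795) = (-7890 - 39175/2)*(-65795) = -54955/2*(-65795) = 3615764225/2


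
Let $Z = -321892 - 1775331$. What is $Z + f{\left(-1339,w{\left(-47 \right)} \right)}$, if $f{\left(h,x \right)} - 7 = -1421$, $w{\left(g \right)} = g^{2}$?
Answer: $-2098637$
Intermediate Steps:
$f{\left(h,x \right)} = -1414$ ($f{\left(h,x \right)} = 7 - 1421 = -1414$)
$Z = -2097223$ ($Z = -321892 - 1775331 = -2097223$)
$Z + f{\left(-1339,w{\left(-47 \right)} \right)} = -2097223 - 1414 = -2098637$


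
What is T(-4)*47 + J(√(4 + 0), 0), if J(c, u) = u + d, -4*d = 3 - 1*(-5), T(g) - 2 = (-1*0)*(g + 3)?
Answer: 92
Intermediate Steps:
T(g) = 2 (T(g) = 2 + (-1*0)*(g + 3) = 2 + 0*(3 + g) = 2 + 0 = 2)
d = -2 (d = -(3 - 1*(-5))/4 = -(3 + 5)/4 = -¼*8 = -2)
J(c, u) = -2 + u (J(c, u) = u - 2 = -2 + u)
T(-4)*47 + J(√(4 + 0), 0) = 2*47 + (-2 + 0) = 94 - 2 = 92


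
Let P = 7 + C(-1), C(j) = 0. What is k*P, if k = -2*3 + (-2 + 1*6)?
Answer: -14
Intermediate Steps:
P = 7 (P = 7 + 0 = 7)
k = -2 (k = -6 + (-2 + 6) = -6 + 4 = -2)
k*P = -2*7 = -14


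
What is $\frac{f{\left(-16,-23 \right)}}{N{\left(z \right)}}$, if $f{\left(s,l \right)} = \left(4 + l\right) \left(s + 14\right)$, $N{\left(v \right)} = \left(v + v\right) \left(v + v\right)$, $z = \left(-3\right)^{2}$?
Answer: $\frac{19}{162} \approx 0.11728$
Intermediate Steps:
$z = 9$
$N{\left(v \right)} = 4 v^{2}$ ($N{\left(v \right)} = 2 v 2 v = 4 v^{2}$)
$f{\left(s,l \right)} = \left(4 + l\right) \left(14 + s\right)$
$\frac{f{\left(-16,-23 \right)}}{N{\left(z \right)}} = \frac{56 + 4 \left(-16\right) + 14 \left(-23\right) - -368}{4 \cdot 9^{2}} = \frac{56 - 64 - 322 + 368}{4 \cdot 81} = \frac{38}{324} = 38 \cdot \frac{1}{324} = \frac{19}{162}$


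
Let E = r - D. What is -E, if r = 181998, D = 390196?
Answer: 208198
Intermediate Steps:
E = -208198 (E = 181998 - 1*390196 = 181998 - 390196 = -208198)
-E = -1*(-208198) = 208198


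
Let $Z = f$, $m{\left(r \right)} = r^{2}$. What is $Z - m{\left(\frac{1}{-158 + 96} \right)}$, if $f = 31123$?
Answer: $\frac{119636811}{3844} \approx 31123.0$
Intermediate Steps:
$Z = 31123$
$Z - m{\left(\frac{1}{-158 + 96} \right)} = 31123 - \left(\frac{1}{-158 + 96}\right)^{2} = 31123 - \left(\frac{1}{-62}\right)^{2} = 31123 - \left(- \frac{1}{62}\right)^{2} = 31123 - \frac{1}{3844} = \frac{119636811}{3844}$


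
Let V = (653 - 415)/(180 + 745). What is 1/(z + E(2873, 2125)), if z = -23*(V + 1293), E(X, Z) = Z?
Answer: -925/25548424 ≈ -3.6206e-5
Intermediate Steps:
V = 238/925 ≈ 0.25730
z = -27514049/925 (z = -23*(238/925 + 1293) = -23*1196263/925 = -27514049/925 ≈ -29745.)
1/(z + E(2873, 2125)) = 1/(-27514049/925 + 2125) = 1/(-25548424/925) = -925/25548424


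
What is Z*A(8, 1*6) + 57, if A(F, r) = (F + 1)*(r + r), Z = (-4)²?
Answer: 1785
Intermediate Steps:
Z = 16
A(F, r) = 2*r*(1 + F) (A(F, r) = (1 + F)*(2*r) = 2*r*(1 + F))
Z*A(8, 1*6) + 57 = 16*(2*(1*6)*(1 + 8)) + 57 = 16*(2*6*9) + 57 = 16*108 + 57 = 1728 + 57 = 1785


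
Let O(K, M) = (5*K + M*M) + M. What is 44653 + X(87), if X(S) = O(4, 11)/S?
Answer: 3884963/87 ≈ 44655.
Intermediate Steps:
O(K, M) = M + M² + 5*K (O(K, M) = (5*K + M²) + M = (M² + 5*K) + M = M + M² + 5*K)
X(S) = 152/S (X(S) = (11 + 11² + 5*4)/S = (11 + 121 + 20)/S = 152/S)
44653 + X(87) = 44653 + 152/87 = 3884963/87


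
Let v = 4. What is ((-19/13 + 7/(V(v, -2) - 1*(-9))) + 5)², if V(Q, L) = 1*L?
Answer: 3481/169 ≈ 20.598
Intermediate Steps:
V(Q, L) = L
((-19/13 + 7/(V(v, -2) - 1*(-9))) + 5)² = ((-19/13 + 7/(-2 - 1*(-9))) + 5)² = ((-19*1/13 + 7/(-2 + 9)) + 5)² = ((-19/13 + 7/7) + 5)² = ((-19/13 + 7*(⅐)) + 5)² = ((-19/13 + 1) + 5)² = (-6/13 + 5)² = (59/13)² = 3481/169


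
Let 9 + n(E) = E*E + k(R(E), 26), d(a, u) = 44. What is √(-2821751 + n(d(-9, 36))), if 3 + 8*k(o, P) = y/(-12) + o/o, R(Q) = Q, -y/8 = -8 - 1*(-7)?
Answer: 11*I*√209739/3 ≈ 1679.2*I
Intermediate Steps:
y = 8 (y = -8*(-8 - 1*(-7)) = -8*(-8 + 7) = -8*(-1) = 8)
k(o, P) = -⅓ (k(o, P) = -3/8 + (8/(-12) + o/o)/8 = -3/8 + (8*(-1/12) + 1)/8 = -3/8 + (-⅔ + 1)/8 = -3/8 + (⅛)*(⅓) = -3/8 + 1/24 = -⅓)
n(E) = -28/3 + E² (n(E) = -9 + (E*E - ⅓) = -9 + (E² - ⅓) = -9 + (-⅓ + E²) = -28/3 + E²)
√(-2821751 + n(d(-9, 36))) = √(-2821751 + (-28/3 + 44²)) = √(-2821751 + (-28/3 + 1936)) = √(-2821751 + 5780/3) = √(-8459473/3) = 11*I*√209739/3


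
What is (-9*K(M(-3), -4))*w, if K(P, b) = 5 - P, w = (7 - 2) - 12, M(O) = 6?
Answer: -63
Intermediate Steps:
w = -7 (w = 5 - 12 = -7)
(-9*K(M(-3), -4))*w = -9*(5 - 1*6)*(-7) = -9*(5 - 6)*(-7) = -9*(-1)*(-7) = 9*(-7) = -63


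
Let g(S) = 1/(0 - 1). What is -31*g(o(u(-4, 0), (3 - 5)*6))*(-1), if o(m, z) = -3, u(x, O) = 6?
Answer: -31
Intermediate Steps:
g(S) = -1 (g(S) = 1/(-1) = -1)
-31*g(o(u(-4, 0), (3 - 5)*6))*(-1) = -31*(-1)*(-1) = 31*(-1) = -31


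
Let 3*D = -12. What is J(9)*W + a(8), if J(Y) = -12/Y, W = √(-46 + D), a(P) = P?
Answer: 8 - 20*I*√2/3 ≈ 8.0 - 9.4281*I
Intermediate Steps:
D = -4 (D = (⅓)*(-12) = -4)
W = 5*I*√2 (W = √(-46 - 4) = √(-50) = 5*I*√2 ≈ 7.0711*I)
J(9)*W + a(8) = (-12/9)*(5*I*√2) + 8 = (-12*⅑)*(5*I*√2) + 8 = -20*I*√2/3 + 8 = 8 - 20*I*√2/3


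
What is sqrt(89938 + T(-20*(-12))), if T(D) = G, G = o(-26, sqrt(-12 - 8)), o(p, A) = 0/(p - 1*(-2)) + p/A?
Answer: sqrt(2248450 + 65*I*sqrt(5))/5 ≈ 299.9 + 0.009693*I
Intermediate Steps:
o(p, A) = p/A (o(p, A) = 0/(p + 2) + p/A = 0/(2 + p) + p/A = 0 + p/A = p/A)
G = 13*I*sqrt(5)/5 (G = -26/sqrt(-12 - 8) = -26*(-I*sqrt(5)/10) = -(-13)*I*sqrt(5)/5 = 13*I*sqrt(5)/5 ≈ 5.8138*I)
T(D) = 13*I*sqrt(5)/5
sqrt(89938 + T(-20*(-12))) = sqrt(89938 + 13*I*sqrt(5)/5)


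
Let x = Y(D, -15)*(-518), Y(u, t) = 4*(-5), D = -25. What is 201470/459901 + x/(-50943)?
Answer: 5498911850/23428736643 ≈ 0.23471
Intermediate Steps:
Y(u, t) = -20
x = 10360 (x = -20*(-518) = 10360)
201470/459901 + x/(-50943) = 201470/459901 + 10360/(-50943) = 201470*(1/459901) + 10360*(-1/50943) = 201470/459901 - 10360/50943 = 5498911850/23428736643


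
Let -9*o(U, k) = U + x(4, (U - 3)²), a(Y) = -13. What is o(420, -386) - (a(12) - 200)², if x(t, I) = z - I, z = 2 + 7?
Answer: -78287/3 ≈ -26096.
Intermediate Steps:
z = 9
x(t, I) = 9 - I
o(U, k) = -1 - U/9 + (-3 + U)²/9 (o(U, k) = -(U + (9 - (U - 3)²))/9 = -(U + (9 - (-3 + U)²))/9 = -(9 + U - (-3 + U)²)/9 = -1 - U/9 + (-3 + U)²/9)
o(420, -386) - (a(12) - 200)² = (⅑)*420*(-7 + 420) - (-13 - 200)² = (⅑)*420*413 - 1*(-213)² = 57820/3 - 1*45369 = 57820/3 - 45369 = -78287/3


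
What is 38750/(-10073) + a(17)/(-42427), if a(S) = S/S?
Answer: -234865189/61052453 ≈ -3.8469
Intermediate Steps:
a(S) = 1
38750/(-10073) + a(17)/(-42427) = 38750/(-10073) + 1/(-42427) = 38750*(-1/10073) + 1*(-1/42427) = -38750/10073 - 1/42427 = -234865189/61052453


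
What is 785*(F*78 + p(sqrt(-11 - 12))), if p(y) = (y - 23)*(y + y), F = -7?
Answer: -464720 - 36110*I*sqrt(23) ≈ -4.6472e+5 - 1.7318e+5*I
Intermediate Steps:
p(y) = 2*y*(-23 + y) (p(y) = (-23 + y)*(2*y) = 2*y*(-23 + y))
785*(F*78 + p(sqrt(-11 - 12))) = 785*(-7*78 + 2*sqrt(-11 - 12)*(-23 + sqrt(-11 - 12))) = 785*(-546 + 2*sqrt(-23)*(-23 + sqrt(-23))) = 785*(-546 + 2*(I*sqrt(23))*(-23 + I*sqrt(23))) = 785*(-546 + 2*I*sqrt(23)*(-23 + I*sqrt(23))) = -428610 + 1570*I*sqrt(23)*(-23 + I*sqrt(23))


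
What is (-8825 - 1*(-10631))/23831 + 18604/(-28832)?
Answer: -97820333/171773848 ≈ -0.56947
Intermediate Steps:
(-8825 - 1*(-10631))/23831 + 18604/(-28832) = (-8825 + 10631)*(1/23831) + 18604*(-1/28832) = 1806*(1/23831) - 4651/7208 = 1806/23831 - 4651/7208 = -97820333/171773848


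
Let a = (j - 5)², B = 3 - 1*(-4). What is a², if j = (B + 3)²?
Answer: 81450625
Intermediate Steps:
B = 7 (B = 3 + 4 = 7)
j = 100 (j = (7 + 3)² = 10² = 100)
a = 9025 (a = (100 - 5)² = 95² = 9025)
a² = 9025² = 81450625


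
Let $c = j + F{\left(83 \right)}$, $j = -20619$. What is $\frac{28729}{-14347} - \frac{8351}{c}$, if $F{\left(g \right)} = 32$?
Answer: $- \frac{67376018}{42194527} \approx -1.5968$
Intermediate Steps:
$c = -20587$ ($c = -20619 + 32 = -20587$)
$\frac{28729}{-14347} - \frac{8351}{c} = \frac{28729}{-14347} - \frac{8351}{-20587} = 28729 \left(- \frac{1}{14347}\right) - - \frac{1193}{2941} = - \frac{28729}{14347} + \frac{1193}{2941} = - \frac{67376018}{42194527}$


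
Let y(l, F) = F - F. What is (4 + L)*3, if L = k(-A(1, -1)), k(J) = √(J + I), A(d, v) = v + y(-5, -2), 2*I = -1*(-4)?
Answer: 12 + 3*√3 ≈ 17.196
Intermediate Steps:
y(l, F) = 0
I = 2 (I = (-1*(-4))/2 = (½)*4 = 2)
A(d, v) = v (A(d, v) = v + 0 = v)
k(J) = √(2 + J) (k(J) = √(J + 2) = √(2 + J))
L = √3 (L = √(2 - 1*(-1)) = √(2 + 1) = √3 ≈ 1.7320)
(4 + L)*3 = (4 + √3)*3 = 12 + 3*√3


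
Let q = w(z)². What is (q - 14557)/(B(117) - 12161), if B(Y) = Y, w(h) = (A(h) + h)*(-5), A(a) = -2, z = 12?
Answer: 12057/12044 ≈ 1.0011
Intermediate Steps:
w(h) = 10 - 5*h (w(h) = (-2 + h)*(-5) = 10 - 5*h)
q = 2500 (q = (10 - 5*12)² = (10 - 60)² = (-50)² = 2500)
(q - 14557)/(B(117) - 12161) = (2500 - 14557)/(117 - 12161) = -12057/(-12044) = -12057*(-1/12044) = 12057/12044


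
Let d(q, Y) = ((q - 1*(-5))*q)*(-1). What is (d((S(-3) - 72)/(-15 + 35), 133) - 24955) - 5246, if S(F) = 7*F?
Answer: -12079749/400 ≈ -30199.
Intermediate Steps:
d(q, Y) = -q*(5 + q) (d(q, Y) = ((q + 5)*q)*(-1) = ((5 + q)*q)*(-1) = (q*(5 + q))*(-1) = -q*(5 + q))
(d((S(-3) - 72)/(-15 + 35), 133) - 24955) - 5246 = (-(7*(-3) - 72)/(-15 + 35)*(5 + (7*(-3) - 72)/(-15 + 35)) - 24955) - 5246 = (-(-21 - 72)/20*(5 + (-21 - 72)/20) - 24955) - 5246 = (-(-93*1/20)*(5 - 93*1/20) - 24955) - 5246 = (-1*(-93/20)*(5 - 93/20) - 24955) - 5246 = (-1*(-93/20)*7/20 - 24955) - 5246 = (651/400 - 24955) - 5246 = -9981349/400 - 5246 = -12079749/400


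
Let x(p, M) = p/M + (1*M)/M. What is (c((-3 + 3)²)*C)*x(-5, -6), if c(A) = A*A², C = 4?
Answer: 0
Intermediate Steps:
c(A) = A³
x(p, M) = 1 + p/M (x(p, M) = p/M + M/M = p/M + 1 = 1 + p/M)
(c((-3 + 3)²)*C)*x(-5, -6) = (((-3 + 3)²)³*4)*((-6 - 5)/(-6)) = ((0²)³*4)*(-⅙*(-11)) = (0³*4)*(11/6) = (0*4)*(11/6) = 0*(11/6) = 0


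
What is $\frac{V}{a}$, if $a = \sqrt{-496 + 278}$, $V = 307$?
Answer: $- \frac{307 i \sqrt{218}}{218} \approx - 20.793 i$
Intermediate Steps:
$a = i \sqrt{218}$ ($a = \sqrt{-218} = i \sqrt{218} \approx 14.765 i$)
$\frac{V}{a} = \frac{307}{i \sqrt{218}} = 307 \left(- \frac{i \sqrt{218}}{218}\right) = - \frac{307 i \sqrt{218}}{218}$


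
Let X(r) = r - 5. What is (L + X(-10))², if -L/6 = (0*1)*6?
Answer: 225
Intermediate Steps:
L = 0 (L = -6*0*1*6 = -0*6 = -6*0 = 0)
X(r) = -5 + r
(L + X(-10))² = (0 + (-5 - 10))² = (0 - 15)² = (-15)² = 225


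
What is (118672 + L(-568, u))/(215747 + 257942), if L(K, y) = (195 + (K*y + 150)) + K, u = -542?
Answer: 426305/473689 ≈ 0.89997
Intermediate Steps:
L(K, y) = 345 + K + K*y (L(K, y) = (195 + (150 + K*y)) + K = (345 + K*y) + K = 345 + K + K*y)
(118672 + L(-568, u))/(215747 + 257942) = (118672 + (345 - 568 - 568*(-542)))/(215747 + 257942) = (118672 + (345 - 568 + 307856))/473689 = (118672 + 307633)*(1/473689) = 426305*(1/473689) = 426305/473689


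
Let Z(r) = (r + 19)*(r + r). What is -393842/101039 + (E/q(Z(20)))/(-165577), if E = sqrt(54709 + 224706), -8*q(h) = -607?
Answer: -2062/529 - 8*sqrt(279415)/100505239 ≈ -3.8980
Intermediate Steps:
Z(r) = 2*r*(19 + r) (Z(r) = (19 + r)*(2*r) = 2*r*(19 + r))
q(h) = 607/8 (q(h) = -1/8*(-607) = 607/8)
E = sqrt(279415) ≈ 528.60
-393842/101039 + (E/q(Z(20)))/(-165577) = -393842/101039 + (sqrt(279415)/(607/8))/(-165577) = -393842*1/101039 + (sqrt(279415)*(8/607))*(-1/165577) = -2062/529 + (8*sqrt(279415)/607)*(-1/165577) = -2062/529 - 8*sqrt(279415)/100505239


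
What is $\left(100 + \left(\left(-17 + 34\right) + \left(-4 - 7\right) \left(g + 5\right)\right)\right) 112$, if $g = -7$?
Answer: $15568$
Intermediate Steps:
$\left(100 + \left(\left(-17 + 34\right) + \left(-4 - 7\right) \left(g + 5\right)\right)\right) 112 = \left(100 + \left(\left(-17 + 34\right) + \left(-4 - 7\right) \left(-7 + 5\right)\right)\right) 112 = \left(100 + \left(17 - -22\right)\right) 112 = \left(100 + \left(17 + 22\right)\right) 112 = \left(100 + 39\right) 112 = 139 \cdot 112 = 15568$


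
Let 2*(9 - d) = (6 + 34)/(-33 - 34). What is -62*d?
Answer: -38626/67 ≈ -576.51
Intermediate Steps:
d = 623/67 (d = 9 - (6 + 34)/(2*(-33 - 34)) = 9 - 20/(-67) = 9 - 20*(-1)/67 = 9 - ½*(-40/67) = 9 + 20/67 = 623/67 ≈ 9.2985)
-62*d = -62*623/67 = -38626/67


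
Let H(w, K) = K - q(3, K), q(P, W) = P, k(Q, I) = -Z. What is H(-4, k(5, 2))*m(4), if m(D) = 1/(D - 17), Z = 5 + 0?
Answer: 8/13 ≈ 0.61539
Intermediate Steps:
Z = 5
k(Q, I) = -5 (k(Q, I) = -1*5 = -5)
m(D) = 1/(-17 + D)
H(w, K) = -3 + K (H(w, K) = K - 1*3 = K - 3 = -3 + K)
H(-4, k(5, 2))*m(4) = (-3 - 5)/(-17 + 4) = -8/(-13) = -8*(-1/13) = 8/13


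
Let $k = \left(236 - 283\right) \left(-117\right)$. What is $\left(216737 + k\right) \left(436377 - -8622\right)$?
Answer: $98894797764$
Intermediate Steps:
$k = 5499$ ($k = \left(-47\right) \left(-117\right) = 5499$)
$\left(216737 + k\right) \left(436377 - -8622\right) = \left(216737 + 5499\right) \left(436377 - -8622\right) = 222236 \left(436377 + \left(-288 + 8910\right)\right) = 222236 \left(436377 + 8622\right) = 222236 \cdot 444999 = 98894797764$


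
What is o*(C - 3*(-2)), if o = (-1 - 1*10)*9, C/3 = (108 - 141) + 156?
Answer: -37125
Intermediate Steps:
C = 369 (C = 3*((108 - 141) + 156) = 3*(-33 + 156) = 3*123 = 369)
o = -99 (o = (-1 - 10)*9 = -11*9 = -99)
o*(C - 3*(-2)) = -99*(369 - 3*(-2)) = -99*(369 + 6) = -99*375 = -37125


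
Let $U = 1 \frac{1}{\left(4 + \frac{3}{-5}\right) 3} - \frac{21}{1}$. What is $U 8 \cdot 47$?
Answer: $- \frac{400816}{51} \approx -7859.1$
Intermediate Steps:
$U = - \frac{1066}{51}$ ($U = 1 \frac{1}{\left(4 + 3 \left(- \frac{1}{5}\right)\right) 3} - 21 = 1 \frac{1}{\left(4 - \frac{3}{5}\right) 3} - 21 = 1 \frac{1}{\frac{17}{5} \cdot 3} - 21 = 1 \frac{1}{\frac{51}{5}} - 21 = 1 \cdot \frac{5}{51} - 21 = \frac{5}{51} - 21 = - \frac{1066}{51} \approx -20.902$)
$U 8 \cdot 47 = \left(- \frac{1066}{51}\right) 8 \cdot 47 = \left(- \frac{8528}{51}\right) 47 = - \frac{400816}{51}$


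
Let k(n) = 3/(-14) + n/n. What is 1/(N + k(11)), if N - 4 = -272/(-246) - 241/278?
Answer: 119679/601327 ≈ 0.19902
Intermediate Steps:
k(n) = 11/14 (k(n) = 3*(-1/14) + 1 = -3/14 + 1 = 11/14)
N = 144941/34194 (N = 4 + (-272/(-246) - 241/278) = 4 + (-272*(-1/246) - 241*1/278) = 4 + (136/123 - 241/278) = 4 + 8165/34194 = 144941/34194 ≈ 4.2388)
1/(N + k(11)) = 1/(144941/34194 + 11/14) = 1/(601327/119679) = 119679/601327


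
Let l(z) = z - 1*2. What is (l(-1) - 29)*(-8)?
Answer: 256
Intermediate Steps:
l(z) = -2 + z (l(z) = z - 2 = -2 + z)
(l(-1) - 29)*(-8) = ((-2 - 1) - 29)*(-8) = (-3 - 29)*(-8) = -32*(-8) = 256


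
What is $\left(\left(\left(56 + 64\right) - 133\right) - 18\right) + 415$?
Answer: $384$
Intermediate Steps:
$\left(\left(\left(56 + 64\right) - 133\right) - 18\right) + 415 = \left(\left(120 - 133\right) - 18\right) + 415 = \left(-13 - 18\right) + 415 = -31 + 415 = 384$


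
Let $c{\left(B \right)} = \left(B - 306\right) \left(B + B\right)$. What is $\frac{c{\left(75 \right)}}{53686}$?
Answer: $- \frac{17325}{26843} \approx -0.64542$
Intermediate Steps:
$c{\left(B \right)} = 2 B \left(-306 + B\right)$ ($c{\left(B \right)} = \left(-306 + B\right) 2 B = 2 B \left(-306 + B\right)$)
$\frac{c{\left(75 \right)}}{53686} = \frac{2 \cdot 75 \left(-306 + 75\right)}{53686} = 2 \cdot 75 \left(-231\right) \frac{1}{53686} = \left(-34650\right) \frac{1}{53686} = - \frac{17325}{26843}$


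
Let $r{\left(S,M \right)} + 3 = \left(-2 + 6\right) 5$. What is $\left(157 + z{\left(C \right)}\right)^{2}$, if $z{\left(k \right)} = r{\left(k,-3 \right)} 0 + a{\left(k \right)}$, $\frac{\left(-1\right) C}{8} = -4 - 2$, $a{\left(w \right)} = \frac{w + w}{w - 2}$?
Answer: $\frac{13388281}{529} \approx 25309.0$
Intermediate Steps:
$r{\left(S,M \right)} = 17$ ($r{\left(S,M \right)} = -3 + \left(-2 + 6\right) 5 = -3 + 4 \cdot 5 = -3 + 20 = 17$)
$a{\left(w \right)} = \frac{2 w}{-2 + w}$
$C = 48$ ($C = - 8 \left(-4 - 2\right) = \left(-8\right) \left(-6\right) = 48$)
$z{\left(k \right)} = \frac{2 k}{-2 + k}$ ($z{\left(k \right)} = 17 \cdot 0 + \frac{2 k}{-2 + k} = 0 + \frac{2 k}{-2 + k} = \frac{2 k}{-2 + k}$)
$\left(157 + z{\left(C \right)}\right)^{2} = \left(157 + 2 \cdot 48 \frac{1}{-2 + 48}\right)^{2} = \left(157 + 2 \cdot 48 \cdot \frac{1}{46}\right)^{2} = \left(157 + \frac{48}{23}\right)^{2} = \left(\frac{3659}{23}\right)^{2} = \frac{13388281}{529}$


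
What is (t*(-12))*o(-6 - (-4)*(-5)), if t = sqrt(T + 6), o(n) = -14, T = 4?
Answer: 168*sqrt(10) ≈ 531.26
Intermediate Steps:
t = sqrt(10) (t = sqrt(4 + 6) = sqrt(10) ≈ 3.1623)
(t*(-12))*o(-6 - (-4)*(-5)) = (sqrt(10)*(-12))*(-14) = -12*sqrt(10)*(-14) = 168*sqrt(10)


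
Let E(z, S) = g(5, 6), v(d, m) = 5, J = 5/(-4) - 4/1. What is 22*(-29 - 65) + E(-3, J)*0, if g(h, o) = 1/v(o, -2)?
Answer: -2068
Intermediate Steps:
J = -21/4 (J = 5*(-¼) - 4*1 = -5/4 - 4 = -21/4 ≈ -5.2500)
g(h, o) = ⅕ (g(h, o) = 1/5 = 1*(⅕) = ⅕)
E(z, S) = ⅕
22*(-29 - 65) + E(-3, J)*0 = 22*(-29 - 65) + (⅕)*0 = 22*(-94) + 0 = -2068 + 0 = -2068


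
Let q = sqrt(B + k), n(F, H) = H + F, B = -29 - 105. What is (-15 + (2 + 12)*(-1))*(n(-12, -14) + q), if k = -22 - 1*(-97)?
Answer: 754 - 29*I*sqrt(59) ≈ 754.0 - 222.75*I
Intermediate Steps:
B = -134
k = 75 (k = -22 + 97 = 75)
n(F, H) = F + H
q = I*sqrt(59) (q = sqrt(-134 + 75) = sqrt(-59) = I*sqrt(59) ≈ 7.6811*I)
(-15 + (2 + 12)*(-1))*(n(-12, -14) + q) = (-15 + (2 + 12)*(-1))*((-12 - 14) + I*sqrt(59)) = (-15 + 14*(-1))*(-26 + I*sqrt(59)) = (-15 - 14)*(-26 + I*sqrt(59)) = -29*(-26 + I*sqrt(59)) = 754 - 29*I*sqrt(59)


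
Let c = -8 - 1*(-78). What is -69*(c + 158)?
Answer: -15732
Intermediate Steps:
c = 70 (c = -8 + 78 = 70)
-69*(c + 158) = -69*(70 + 158) = -69*228 = -15732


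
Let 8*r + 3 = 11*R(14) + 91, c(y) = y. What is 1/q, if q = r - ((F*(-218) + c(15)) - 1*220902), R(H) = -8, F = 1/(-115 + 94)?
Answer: 21/4638409 ≈ 4.5274e-6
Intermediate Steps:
F = -1/21 (F = 1/(-21) = -1/21 ≈ -0.047619)
r = 0 (r = -3/8 + (11*(-8) + 91)/8 = -3/8 + (-88 + 91)/8 = -3/8 + (⅛)*3 = -3/8 + 3/8 = 0)
q = 4638409/21 (q = 0 - ((-1/21*(-218) + 15) - 1*220902) = 0 - ((218/21 + 15) - 220902) = 0 - (533/21 - 220902) = 0 - 1*(-4638409/21) = 0 + 4638409/21 = 4638409/21 ≈ 2.2088e+5)
1/q = 1/(4638409/21) = 21/4638409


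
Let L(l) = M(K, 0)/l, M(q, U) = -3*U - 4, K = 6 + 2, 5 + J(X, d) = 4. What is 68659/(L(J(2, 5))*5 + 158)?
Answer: 68659/178 ≈ 385.72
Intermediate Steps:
J(X, d) = -1 (J(X, d) = -5 + 4 = -1)
K = 8
M(q, U) = -4 - 3*U
L(l) = -4/l (L(l) = (-4 - 3*0)/l = (-4 + 0)/l = -4/l)
68659/(L(J(2, 5))*5 + 158) = 68659/(-4/(-1)*5 + 158) = 68659/(-4*(-1)*5 + 158) = 68659/(4*5 + 158) = 68659/(20 + 158) = 68659/178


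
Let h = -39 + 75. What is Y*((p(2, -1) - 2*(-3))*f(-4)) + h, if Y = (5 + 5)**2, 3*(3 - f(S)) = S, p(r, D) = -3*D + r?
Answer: 14408/3 ≈ 4802.7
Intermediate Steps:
p(r, D) = r - 3*D
f(S) = 3 - S/3
Y = 100 (Y = 10**2 = 100)
h = 36
Y*((p(2, -1) - 2*(-3))*f(-4)) + h = 100*(((2 - 3*(-1)) - 2*(-3))*(3 - 1/3*(-4))) + 36 = 100*(((2 + 3) + 6)*(3 + 4/3)) + 36 = 100*((5 + 6)*(13/3)) + 36 = 100*(11*(13/3)) + 36 = 100*(143/3) + 36 = 14300/3 + 36 = 14408/3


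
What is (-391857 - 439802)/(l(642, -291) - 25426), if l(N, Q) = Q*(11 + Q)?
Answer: -831659/56054 ≈ -14.837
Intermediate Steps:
(-391857 - 439802)/(l(642, -291) - 25426) = (-391857 - 439802)/(-291*(11 - 291) - 25426) = -831659/(-291*(-280) - 25426) = -831659/(81480 - 25426) = -831659/56054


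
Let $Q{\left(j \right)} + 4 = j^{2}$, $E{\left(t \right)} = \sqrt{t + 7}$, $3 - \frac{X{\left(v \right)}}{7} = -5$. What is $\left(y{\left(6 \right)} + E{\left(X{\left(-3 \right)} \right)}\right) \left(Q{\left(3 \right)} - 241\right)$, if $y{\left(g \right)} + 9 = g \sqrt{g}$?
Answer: $2124 - 1416 \sqrt{6} - 708 \sqrt{7} \approx -3217.7$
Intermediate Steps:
$X{\left(v \right)} = 56$ ($X{\left(v \right)} = 21 - -35 = 21 + 35 = 56$)
$y{\left(g \right)} = -9 + g^{\frac{3}{2}}$ ($y{\left(g \right)} = -9 + g \sqrt{g} = -9 + g^{\frac{3}{2}}$)
$E{\left(t \right)} = \sqrt{7 + t}$
$Q{\left(j \right)} = -4 + j^{2}$
$\left(y{\left(6 \right)} + E{\left(X{\left(-3 \right)} \right)}\right) \left(Q{\left(3 \right)} - 241\right) = \left(\left(-9 + 6^{\frac{3}{2}}\right) + \sqrt{7 + 56}\right) \left(\left(-4 + 3^{2}\right) - 241\right) = \left(\left(-9 + 6 \sqrt{6}\right) + \sqrt{63}\right) \left(\left(-4 + 9\right) - 241\right) = \left(\left(-9 + 6 \sqrt{6}\right) + 3 \sqrt{7}\right) \left(5 - 241\right) = \left(-9 + 3 \sqrt{7} + 6 \sqrt{6}\right) \left(-236\right) = 2124 - 1416 \sqrt{6} - 708 \sqrt{7}$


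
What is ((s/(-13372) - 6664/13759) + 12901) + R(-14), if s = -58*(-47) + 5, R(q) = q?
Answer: 2370892492839/183985348 ≈ 12886.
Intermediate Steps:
s = 2731 (s = 2726 + 5 = 2731)
((s/(-13372) - 6664/13759) + 12901) + R(-14) = ((2731/(-13372) - 6664/13759) + 12901) - 14 = ((2731*(-1/13372) - 6664*1/13759) + 12901) - 14 = ((-2731/13372 - 6664/13759) + 12901) - 14 = (-126686837/183985348 + 12901) - 14 = 2373468287711/183985348 - 14 = 2370892492839/183985348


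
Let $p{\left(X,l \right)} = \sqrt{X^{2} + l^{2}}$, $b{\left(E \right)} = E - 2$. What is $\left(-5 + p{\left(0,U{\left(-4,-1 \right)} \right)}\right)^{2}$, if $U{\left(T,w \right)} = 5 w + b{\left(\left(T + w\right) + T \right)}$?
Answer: $121$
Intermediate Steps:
$b{\left(E \right)} = -2 + E$
$U{\left(T,w \right)} = -2 + 2 T + 6 w$ ($U{\left(T,w \right)} = 5 w - \left(2 - w - 2 T\right) = 5 w + \left(-2 + w + 2 T\right) = -2 + 2 T + 6 w$)
$\left(-5 + p{\left(0,U{\left(-4,-1 \right)} \right)}\right)^{2} = \left(-5 + \sqrt{0^{2} + \left(-2 + 2 \left(-4\right) + 6 \left(-1\right)\right)^{2}}\right)^{2} = \left(-5 + \sqrt{0 + \left(-2 - 8 - 6\right)^{2}}\right)^{2} = \left(-5 + \sqrt{0 + \left(-16\right)^{2}}\right)^{2} = \left(-5 + \sqrt{0 + 256}\right)^{2} = \left(-5 + \sqrt{256}\right)^{2} = \left(-5 + 16\right)^{2} = 11^{2} = 121$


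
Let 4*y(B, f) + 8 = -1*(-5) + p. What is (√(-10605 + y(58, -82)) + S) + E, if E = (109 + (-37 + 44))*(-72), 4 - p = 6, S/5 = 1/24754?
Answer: -206745403/24754 + 5*I*√1697/2 ≈ -8352.0 + 102.99*I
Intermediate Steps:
S = 5/24754 ≈ 0.00020199
p = -2 (p = 4 - 1*6 = 4 - 6 = -2)
y(B, f) = -5/4 (y(B, f) = -2 + (-1*(-5) - 2)/4 = -2 + (5 - 2)/4 = -2 + (¼)*3 = -2 + ¾ = -5/4)
E = -8352 (E = (109 + 7)*(-72) = 116*(-72) = -8352)
(√(-10605 + y(58, -82)) + S) + E = (√(-10605 - 5/4) + 5/24754) - 8352 = (√(-42425/4) + 5/24754) - 8352 = (5*I*√1697/2 + 5/24754) - 8352 = (5/24754 + 5*I*√1697/2) - 8352 = -206745403/24754 + 5*I*√1697/2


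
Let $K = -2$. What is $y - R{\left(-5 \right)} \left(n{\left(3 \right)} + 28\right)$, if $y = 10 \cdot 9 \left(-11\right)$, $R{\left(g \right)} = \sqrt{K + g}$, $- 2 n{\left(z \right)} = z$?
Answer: $-990 - \frac{53 i \sqrt{7}}{2} \approx -990.0 - 70.112 i$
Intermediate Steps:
$n{\left(z \right)} = - \frac{z}{2}$
$R{\left(g \right)} = \sqrt{-2 + g}$
$y = -990$ ($y = 90 \left(-11\right) = -990$)
$y - R{\left(-5 \right)} \left(n{\left(3 \right)} + 28\right) = -990 - \sqrt{-2 - 5} \left(\left(- \frac{1}{2}\right) 3 + 28\right) = -990 - \sqrt{-7} \left(- \frac{3}{2} + 28\right) = -990 - i \sqrt{7} \cdot \frac{53}{2} = -990 - \frac{53 i \sqrt{7}}{2}$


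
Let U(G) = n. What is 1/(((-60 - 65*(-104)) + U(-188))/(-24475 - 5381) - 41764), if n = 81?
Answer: -29856/1246912765 ≈ -2.3944e-5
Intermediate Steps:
U(G) = 81
1/(((-60 - 65*(-104)) + U(-188))/(-24475 - 5381) - 41764) = 1/(((-60 - 65*(-104)) + 81)/(-24475 - 5381) - 41764) = 1/(((-60 + 6760) + 81)/(-29856) - 41764) = 1/((6700 + 81)*(-1/29856) - 41764) = 1/(6781*(-1/29856) - 41764) = 1/(-6781/29856 - 41764) = 1/(-1246912765/29856) = -29856/1246912765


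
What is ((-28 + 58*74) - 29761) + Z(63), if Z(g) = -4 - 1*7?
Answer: -25508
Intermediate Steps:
Z(g) = -11 (Z(g) = -4 - 7 = -11)
((-28 + 58*74) - 29761) + Z(63) = ((-28 + 58*74) - 29761) - 11 = ((-28 + 4292) - 29761) - 11 = (4264 - 29761) - 11 = -25497 - 11 = -25508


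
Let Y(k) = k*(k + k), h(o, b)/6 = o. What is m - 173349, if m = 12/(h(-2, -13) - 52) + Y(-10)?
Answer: -2770387/16 ≈ -1.7315e+5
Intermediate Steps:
h(o, b) = 6*o
Y(k) = 2*k² (Y(k) = k*(2*k) = 2*k²)
m = 3197/16 (m = 12/(6*(-2) - 52) + 2*(-10)² = 12/(-12 - 52) + 2*100 = 12/(-64) + 200 = 12*(-1/64) + 200 = -3/16 + 200 = 3197/16 ≈ 199.81)
m - 173349 = 3197/16 - 173349 = -2770387/16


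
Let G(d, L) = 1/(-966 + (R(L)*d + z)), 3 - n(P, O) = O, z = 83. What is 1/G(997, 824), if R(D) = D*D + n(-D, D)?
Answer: 676119652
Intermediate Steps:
n(P, O) = 3 - O
R(D) = 3 + D² - D (R(D) = D*D + (3 - D) = D² + (3 - D) = 3 + D² - D)
G(d, L) = 1/(-883 + d*(3 + L² - L)) (G(d, L) = 1/(-966 + ((3 + L² - L)*d + 83)) = 1/(-966 + (d*(3 + L² - L) + 83)) = 1/(-966 + (83 + d*(3 + L² - L))) = 1/(-883 + d*(3 + L² - L)))
1/G(997, 824) = 1/(-1/(883 - 1*997*(3 + 824² - 1*824))) = 1/(-1/(883 - 1*997*(3 + 678976 - 824))) = 1/(-1/(883 - 1*997*678155)) = 1/(-1/(883 - 676120535)) = 1/(-1/(-676119652)) = 1/(-1*(-1/676119652)) = 1/(1/676119652) = 676119652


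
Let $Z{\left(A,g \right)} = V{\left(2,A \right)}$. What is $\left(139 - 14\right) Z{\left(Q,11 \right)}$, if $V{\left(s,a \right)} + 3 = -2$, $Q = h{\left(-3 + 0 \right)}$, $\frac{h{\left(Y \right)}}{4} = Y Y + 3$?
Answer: $-625$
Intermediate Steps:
$h{\left(Y \right)} = 12 + 4 Y^{2}$ ($h{\left(Y \right)} = 4 \left(Y Y + 3\right) = 4 \left(Y^{2} + 3\right) = 4 \left(3 + Y^{2}\right) = 12 + 4 Y^{2}$)
$Q = 48$ ($Q = 12 + 4 \left(-3 + 0\right)^{2} = 12 + 4 \left(-3\right)^{2} = 12 + 4 \cdot 9 = 12 + 36 = 48$)
$V{\left(s,a \right)} = -5$ ($V{\left(s,a \right)} = -3 - 2 = -5$)
$Z{\left(A,g \right)} = -5$
$\left(139 - 14\right) Z{\left(Q,11 \right)} = \left(139 - 14\right) \left(-5\right) = 125 \left(-5\right) = -625$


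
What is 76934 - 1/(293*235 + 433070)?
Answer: 38615097949/501925 ≈ 76934.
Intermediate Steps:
76934 - 1/(293*235 + 433070) = 76934 - 1/(68855 + 433070) = 76934 - 1/501925 = 38615097949/501925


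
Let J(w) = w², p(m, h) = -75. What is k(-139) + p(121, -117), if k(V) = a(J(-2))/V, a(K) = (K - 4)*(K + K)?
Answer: -75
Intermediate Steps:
a(K) = 2*K*(-4 + K) (a(K) = (-4 + K)*(2*K) = 2*K*(-4 + K))
k(V) = 0 (k(V) = (2*(-2)²*(-4 + (-2)²))/V = (2*4*(-4 + 4))/V = (2*4*0)/V = 0/V = 0)
k(-139) + p(121, -117) = 0 - 75 = -75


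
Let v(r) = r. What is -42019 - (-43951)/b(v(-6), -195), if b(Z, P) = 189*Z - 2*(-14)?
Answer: -46516965/1106 ≈ -42059.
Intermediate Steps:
b(Z, P) = 28 + 189*Z (b(Z, P) = 189*Z + 28 = 28 + 189*Z)
-42019 - (-43951)/b(v(-6), -195) = -42019 - (-43951)/(28 + 189*(-6)) = -42019 - (-43951)/(28 - 1134) = -42019 - (-43951)/(-1106) = -42019 - (-43951)*(-1)/1106 = -42019 - 1*43951/1106 = -42019 - 43951/1106 = -46516965/1106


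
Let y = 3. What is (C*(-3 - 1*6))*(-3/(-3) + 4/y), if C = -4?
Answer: 84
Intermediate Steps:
(C*(-3 - 1*6))*(-3/(-3) + 4/y) = (-4*(-3 - 1*6))*(-3/(-3) + 4/3) = (-4*(-3 - 6))*(-3*(-1/3) + 4*(1/3)) = (-4*(-9))*(1 + 4/3) = 36*(7/3) = 84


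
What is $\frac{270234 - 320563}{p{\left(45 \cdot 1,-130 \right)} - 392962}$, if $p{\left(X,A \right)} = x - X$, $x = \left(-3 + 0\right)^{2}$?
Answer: $\frac{50329}{392998} \approx 0.12806$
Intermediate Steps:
$x = 9$ ($x = \left(-3\right)^{2} = 9$)
$p{\left(X,A \right)} = 9 - X$
$\frac{270234 - 320563}{p{\left(45 \cdot 1,-130 \right)} - 392962} = \frac{270234 - 320563}{\left(9 - 45 \cdot 1\right) - 392962} = - \frac{50329}{\left(9 - 45\right) - 392962} = - \frac{50329}{-36 - 392962} = - \frac{50329}{-392998} = \left(-50329\right) \left(- \frac{1}{392998}\right) = \frac{50329}{392998}$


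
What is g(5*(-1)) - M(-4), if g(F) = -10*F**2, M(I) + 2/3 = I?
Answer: -736/3 ≈ -245.33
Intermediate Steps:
M(I) = -2/3 + I
g(5*(-1)) - M(-4) = -10*(5*(-1))**2 - (-2/3 - 4) = -10*(-5)**2 - 1*(-14/3) = -10*25 + 14/3 = -250 + 14/3 = -736/3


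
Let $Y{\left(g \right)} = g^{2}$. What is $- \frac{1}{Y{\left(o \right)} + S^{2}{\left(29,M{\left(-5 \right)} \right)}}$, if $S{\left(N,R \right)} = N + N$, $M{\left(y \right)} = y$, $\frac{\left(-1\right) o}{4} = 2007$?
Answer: $- \frac{1}{64452148} \approx -1.5515 \cdot 10^{-8}$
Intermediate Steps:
$o = -8028$ ($o = \left(-4\right) 2007 = -8028$)
$S{\left(N,R \right)} = 2 N$
$- \frac{1}{Y{\left(o \right)} + S^{2}{\left(29,M{\left(-5 \right)} \right)}} = - \frac{1}{\left(-8028\right)^{2} + \left(2 \cdot 29\right)^{2}} = - \frac{1}{64448784 + 58^{2}} = - \frac{1}{64448784 + 3364} = - \frac{1}{64452148}$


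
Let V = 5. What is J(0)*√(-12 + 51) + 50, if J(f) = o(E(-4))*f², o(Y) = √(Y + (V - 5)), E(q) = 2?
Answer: 50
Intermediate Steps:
o(Y) = √Y (o(Y) = √(Y + (5 - 5)) = √(Y + 0) = √Y)
J(f) = √2*f²
J(0)*√(-12 + 51) + 50 = (√2*0²)*√(-12 + 51) + 50 = (√2*0)*√39 + 50 = 0*√39 + 50 = 0 + 50 = 50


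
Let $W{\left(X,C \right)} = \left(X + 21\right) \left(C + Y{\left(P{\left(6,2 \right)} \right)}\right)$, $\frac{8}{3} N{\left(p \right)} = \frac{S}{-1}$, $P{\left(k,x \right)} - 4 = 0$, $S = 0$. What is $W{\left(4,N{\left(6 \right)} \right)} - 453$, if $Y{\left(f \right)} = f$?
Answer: $-353$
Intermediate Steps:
$P{\left(k,x \right)} = 4$ ($P{\left(k,x \right)} = 4 + 0 = 4$)
$N{\left(p \right)} = 0$ ($N{\left(p \right)} = \frac{3 \frac{0}{-1}}{8} = \frac{3 \cdot 0 \left(-1\right)}{8} = \frac{3}{8} \cdot 0 = 0$)
$W{\left(X,C \right)} = \left(4 + C\right) \left(21 + X\right)$ ($W{\left(X,C \right)} = \left(X + 21\right) \left(C + 4\right) = \left(21 + X\right) \left(4 + C\right) = \left(4 + C\right) \left(21 + X\right)$)
$W{\left(4,N{\left(6 \right)} \right)} - 453 = \left(84 + 4 \cdot 4 + 21 \cdot 0 + 0 \cdot 4\right) - 453 = \left(84 + 16 + 0 + 0\right) - 453 = 100 - 453 = -353$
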